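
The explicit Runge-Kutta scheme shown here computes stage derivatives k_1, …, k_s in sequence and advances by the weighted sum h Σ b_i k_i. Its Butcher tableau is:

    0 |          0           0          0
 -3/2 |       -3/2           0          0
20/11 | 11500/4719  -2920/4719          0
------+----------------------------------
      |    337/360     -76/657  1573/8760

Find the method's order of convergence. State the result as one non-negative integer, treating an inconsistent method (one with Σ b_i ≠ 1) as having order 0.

3

b = (337/360, -76/657, 1573/8760)
c = (0, -3/2, 20/11)
Ac = (0, 0, 1460/1573)
Σ b_i: 337/360·1 + (-76/657)·1 + 1573/8760·1 = 1 ✓
b·c: (-76/657)·(-3/2) + 1573/8760·20/11 = 1/2 ✓
b·c²: (-76/657)·9/4 + 1573/8760·400/121 = 1/3 ✓
b·Ac: 1573/8760·1460/1573 = 1/6 ✓; 3 stages ⇒ order 3.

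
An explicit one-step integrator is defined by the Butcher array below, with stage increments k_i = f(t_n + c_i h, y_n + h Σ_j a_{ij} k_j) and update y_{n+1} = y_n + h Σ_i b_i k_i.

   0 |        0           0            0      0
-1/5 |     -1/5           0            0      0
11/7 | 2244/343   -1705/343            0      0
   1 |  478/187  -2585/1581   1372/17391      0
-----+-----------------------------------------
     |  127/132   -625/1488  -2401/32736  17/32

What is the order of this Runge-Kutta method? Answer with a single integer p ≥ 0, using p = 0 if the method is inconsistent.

4

b = (127/132, -625/1488, -2401/32736, 17/32)
c = (0, -1/5, 11/7, 1)
Ac = (0, 0, 341/343, 23/51)
Σ b_i: 127/132·1 + (-625/1488)·1 + (-2401/32736)·1 + 17/32·1 = 1 ✓
b·c: (-625/1488)·(-1/5) + (-2401/32736)·11/7 + 17/32·1 = 1/2 ✓
b·c²: (-625/1488)·1/25 + (-2401/32736)·121/49 + 17/32·1 = 1/3 ✓
b·Ac: (-2401/32736)·341/343 + 17/32·23/51 = 1/6 ✓
b·c³: (-625/1488)·(-1/125) + (-2401/32736)·1331/343 + 17/32·1 = 1/4 ✓
b·(c∘Ac): (-2401/32736)·3751/2401 + 17/32·23/51 = 1/8 ✓
b·Ac²: (-2401/32736)·(-341/1715) + 17/32·11/85 = 1/12 ✓
b·A²c: 17/32·4/51 = 1/24 ✓; 4 stages ⇒ order 4.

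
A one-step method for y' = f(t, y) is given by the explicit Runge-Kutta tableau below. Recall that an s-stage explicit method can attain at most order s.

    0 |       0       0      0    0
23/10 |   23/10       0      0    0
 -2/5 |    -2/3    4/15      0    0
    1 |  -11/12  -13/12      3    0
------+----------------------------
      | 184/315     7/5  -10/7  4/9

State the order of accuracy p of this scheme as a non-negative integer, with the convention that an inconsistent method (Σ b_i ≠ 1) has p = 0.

1

b = (184/315, 7/5, -10/7, 4/9)
c = (0, 23/10, -2/5, 1)
Ac = (0, 0, 46/75, -443/120)
Σ b_i: 184/315·1 + 7/5·1 + (-10/7)·1 + 4/9·1 = 1 ✓
b·c: 7/5·23/10 + (-10/7)·(-2/5) + 4/9·1 = 13343/3150 ≠ 1/2 ⇒ order 1.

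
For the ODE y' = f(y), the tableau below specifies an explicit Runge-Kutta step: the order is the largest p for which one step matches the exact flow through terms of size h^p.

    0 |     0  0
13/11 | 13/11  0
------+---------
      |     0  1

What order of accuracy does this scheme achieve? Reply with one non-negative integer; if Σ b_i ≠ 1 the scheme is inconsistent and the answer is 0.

b = (0, 1)
c = (0, 13/11)
Σ b_i: 1·1 = 1 ✓
b·c: 1·13/11 = 13/11 ≠ 1/2 ⇒ order 1.

1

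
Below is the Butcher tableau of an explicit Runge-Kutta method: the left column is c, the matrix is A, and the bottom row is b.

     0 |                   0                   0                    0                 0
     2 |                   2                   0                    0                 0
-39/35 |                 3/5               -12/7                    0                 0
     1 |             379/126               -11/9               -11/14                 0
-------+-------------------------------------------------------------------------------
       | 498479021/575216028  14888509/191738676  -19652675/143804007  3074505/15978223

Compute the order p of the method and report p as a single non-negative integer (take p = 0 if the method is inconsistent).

b = (498479021/575216028, 14888509/191738676, -19652675/143804007, 3074505/15978223)
c = (0, 2, -39/35, 1)
Ac = (0, 0, -24/7, -6919/4410)
Σ b_i: 498479021/575216028·1 + 14888509/191738676·1 + (-19652675/143804007)·1 + 3074505/15978223·1 = 1 ✓
b·c: 14888509/191738676·2 + (-19652675/143804007)·(-39/35) + 3074505/15978223·1 = 1/2 ✓
b·c²: 14888509/191738676·4 + (-19652675/143804007)·1521/1225 + 3074505/15978223·1 = 1/3 ✓
b·Ac: (-19652675/143804007)·(-24/7) + 3074505/15978223·(-6919/4410) = 1/6 ✓
b·c³: 14888509/191738676·8 + (-19652675/143804007)·(-59319/42875) + 3074505/15978223·1 = 1682236894/1677713415 ≠ 1/4 ⇒ order 3.
b·(c∘Ac): (-19652675/143804007)·936/245 + 3074505/15978223·(-6919/4410) = -78996337/95869338 ≠ 1/8
b·Ac²: (-19652675/143804007)·(-48/7) + 3074505/15978223·(-905179/154350) = -641935757/3355426830 ≠ 1/12
b·A²c: 3074505/15978223·132/49 = 8282340/15978223 ≠ 1/24

3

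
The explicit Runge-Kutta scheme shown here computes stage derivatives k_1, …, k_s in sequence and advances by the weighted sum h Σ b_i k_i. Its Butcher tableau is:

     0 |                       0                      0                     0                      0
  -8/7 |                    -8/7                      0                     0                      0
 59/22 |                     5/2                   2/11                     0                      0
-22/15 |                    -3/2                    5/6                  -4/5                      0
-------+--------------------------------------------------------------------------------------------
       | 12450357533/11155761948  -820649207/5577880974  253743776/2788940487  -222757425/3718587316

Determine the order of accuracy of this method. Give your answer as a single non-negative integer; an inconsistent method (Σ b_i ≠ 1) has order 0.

b = (12450357533/11155761948, -820649207/5577880974, 253743776/2788940487, -222757425/3718587316)
c = (0, -8/7, 59/22, -22/15)
Ac = (0, 0, -16/77, -3578/1155)
Σ b_i: 12450357533/11155761948·1 + (-820649207/5577880974)·1 + 253743776/2788940487·1 + (-222757425/3718587316)·1 = 1 ✓
b·c: (-820649207/5577880974)·(-8/7) + 253743776/2788940487·59/22 + (-222757425/3718587316)·(-22/15) = 1/2 ✓
b·c²: (-820649207/5577880974)·64/49 + 253743776/2788940487·3481/484 + (-222757425/3718587316)·484/225 = 1/3 ✓
b·Ac: 253743776/2788940487·(-16/77) + (-222757425/3718587316)·(-3578/1155) = 1/6 ✓
b·c³: (-820649207/5577880974)·(-512/343) + 253743776/2788940487·205379/10648 + (-222757425/3718587316)·(-10648/3375) = 774338780854/357914029165 ≠ 1/4 ⇒ order 3.
b·(c∘Ac): 253743776/2788940487·(-472/847) + (-222757425/3718587316)·7156/1575 = -6303317543/19522583409 ≠ 1/8
b·Ac²: 253743776/2788940487·128/539 + (-222757425/3718587316)·(-414907/88935) = 258620882251/858993669996 ≠ 1/12
b·A²c: (-222757425/3718587316)·64/385 = -64802160/6507527803 ≠ 1/24

3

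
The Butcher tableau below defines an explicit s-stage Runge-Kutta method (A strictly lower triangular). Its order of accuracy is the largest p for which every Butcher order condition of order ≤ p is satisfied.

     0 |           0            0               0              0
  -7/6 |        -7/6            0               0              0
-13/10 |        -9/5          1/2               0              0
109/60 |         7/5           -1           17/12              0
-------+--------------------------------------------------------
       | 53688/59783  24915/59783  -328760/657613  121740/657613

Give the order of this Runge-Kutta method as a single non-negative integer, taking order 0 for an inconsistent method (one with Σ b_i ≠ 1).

b = (53688/59783, 24915/59783, -328760/657613, 121740/657613)
c = (0, -7/6, -13/10, 109/60)
Ac = (0, 0, -7/12, -27/40)
Σ b_i: 53688/59783·1 + 24915/59783·1 + (-328760/657613)·1 + 121740/657613·1 = 1 ✓
b·c: 24915/59783·(-7/6) + (-328760/657613)·(-13/10) + 121740/657613·109/60 = 1/2 ✓
b·c²: 24915/59783·49/36 + (-328760/657613)·169/100 + 121740/657613·11881/3600 = 1/3 ✓
b·Ac: (-328760/657613)·(-7/12) + 121740/657613·(-27/40) = 1/6 ✓
b·c³: 24915/59783·(-343/216) + (-328760/657613)·(-2197/1000) + 121740/657613·1295029/216000 = 110942551/71739600 ≠ 1/4 ⇒ order 3.
b·(c∘Ac): (-328760/657613)·91/120 + 121740/657613·(-981/800) = -4348291/7173960 ≠ 1/8
b·Ac²: (-328760/657613)·49/72 + 121740/657613·3719/3600 = -17635547/118370340 ≠ 1/12
b·A²c: 121740/657613·(-119/144) = -1207255/7891356 ≠ 1/24

3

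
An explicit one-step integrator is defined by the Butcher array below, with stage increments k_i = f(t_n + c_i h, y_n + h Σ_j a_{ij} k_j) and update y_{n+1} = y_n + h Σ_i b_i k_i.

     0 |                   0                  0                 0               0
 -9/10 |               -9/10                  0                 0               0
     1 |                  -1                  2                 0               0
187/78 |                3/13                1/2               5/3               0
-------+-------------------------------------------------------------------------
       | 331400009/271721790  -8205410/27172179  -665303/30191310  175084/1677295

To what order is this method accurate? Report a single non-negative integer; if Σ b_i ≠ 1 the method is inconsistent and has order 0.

3

b = (331400009/271721790, -8205410/27172179, -665303/30191310, 175084/1677295)
c = (0, -9/10, 1, 187/78)
Ac = (0, 0, -9/5, 73/60)
Σ b_i: 331400009/271721790·1 + (-8205410/27172179)·1 + (-665303/30191310)·1 + 175084/1677295·1 = 1 ✓
b·c: (-8205410/27172179)·(-9/10) + (-665303/30191310)·1 + 175084/1677295·187/78 = 1/2 ✓
b·c²: (-8205410/27172179)·81/100 + (-665303/30191310)·1 + 175084/1677295·34969/6084 = 1/3 ✓
b·Ac: (-665303/30191310)·(-9/5) + 175084/1677295·73/60 = 1/6 ✓
b·c³: (-8205410/27172179)·(-729/1000) + (-665303/30191310)·1 + 175084/1677295·6539203/474552 = 19269156619/11774610900 ≠ 1/4 ⇒ order 3.
b·(c∘Ac): (-665303/30191310)·(-9/5) + 175084/1677295·13651/4680 = 25975322/75478275 ≠ 1/8
b·Ac²: (-665303/30191310)·81/50 + 175084/1677295·1243/600 = 3634061/20127540 ≠ 1/12
b·A²c: 175084/1677295·(-3) = -525252/1677295 ≠ 1/24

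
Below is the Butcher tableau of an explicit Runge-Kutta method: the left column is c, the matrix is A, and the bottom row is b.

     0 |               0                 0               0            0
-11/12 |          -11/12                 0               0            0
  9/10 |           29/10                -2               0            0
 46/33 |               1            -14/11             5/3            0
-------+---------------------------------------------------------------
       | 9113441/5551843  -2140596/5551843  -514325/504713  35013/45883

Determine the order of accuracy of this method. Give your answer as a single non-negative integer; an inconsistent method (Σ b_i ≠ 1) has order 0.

3

b = (9113441/5551843, -2140596/5551843, -514325/504713, 35013/45883)
c = (0, -11/12, 9/10, 46/33)
Ac = (0, 0, 11/6, 8/3)
Σ b_i: 9113441/5551843·1 + (-2140596/5551843)·1 + (-514325/504713)·1 + 35013/45883·1 = 1 ✓
b·c: (-2140596/5551843)·(-11/12) + (-514325/504713)·9/10 + 35013/45883·46/33 = 1/2 ✓
b·c²: (-2140596/5551843)·121/144 + (-514325/504713)·81/100 + 35013/45883·2116/1089 = 1/3 ✓
b·Ac: (-514325/504713)·11/6 + 35013/45883·8/3 = 1/6 ✓
b·c³: (-2140596/5551843)·(-1331/1728) + (-514325/504713)·729/1000 + 35013/45883·97336/35937 = 6479470579/3997326960 ≠ 1/4 ⇒ order 3.
b·(c∘Ac): (-514325/504713)·33/20 + 35013/45883·368/99 = 636007/550596 ≠ 1/8
b·Ac²: (-514325/504713)·(-121/72) + 35013/45883·101/360 = 7956047/4129470 ≠ 1/12
b·A²c: 35013/45883·55/18 = 641905/275298 ≠ 1/24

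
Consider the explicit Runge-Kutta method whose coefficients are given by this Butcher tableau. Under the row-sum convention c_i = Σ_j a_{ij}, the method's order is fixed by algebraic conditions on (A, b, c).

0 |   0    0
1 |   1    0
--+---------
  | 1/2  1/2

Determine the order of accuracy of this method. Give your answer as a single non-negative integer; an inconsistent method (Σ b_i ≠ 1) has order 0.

b = (1/2, 1/2)
c = (0, 1)
Σ b_i: 1/2·1 + 1/2·1 = 1 ✓
b·c: 1/2·1 = 1/2 ✓; 2 stages ⇒ order 2.

2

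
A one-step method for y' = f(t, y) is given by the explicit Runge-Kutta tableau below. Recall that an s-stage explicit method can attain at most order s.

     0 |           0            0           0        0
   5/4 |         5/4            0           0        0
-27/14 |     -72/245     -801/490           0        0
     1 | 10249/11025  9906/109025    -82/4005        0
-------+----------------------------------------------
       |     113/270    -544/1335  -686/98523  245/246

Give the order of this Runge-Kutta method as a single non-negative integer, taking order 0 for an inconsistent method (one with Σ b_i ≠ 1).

4

b = (113/270, -544/1335, -686/98523, 245/246)
c = (0, 5/4, -27/14, 1)
Ac = (0, 0, -801/392, 15/98)
Σ b_i: 113/270·1 + (-544/1335)·1 + (-686/98523)·1 + 245/246·1 = 1 ✓
b·c: (-544/1335)·5/4 + (-686/98523)·(-27/14) + 245/246·1 = 1/2 ✓
b·c²: (-544/1335)·25/16 + (-686/98523)·729/196 + 245/246·1 = 1/3 ✓
b·Ac: (-686/98523)·(-801/392) + 245/246·15/98 = 1/6 ✓
b·c³: (-544/1335)·125/64 + (-686/98523)·(-19683/2744) + 245/246·1 = 1/4 ✓
b·(c∘Ac): (-686/98523)·21627/5488 + 245/246·15/98 = 1/8 ✓
b·Ac²: (-686/98523)·(-4005/1568) + 245/246·129/1960 = 1/12 ✓
b·A²c: 245/246·41/980 = 1/24 ✓; 4 stages ⇒ order 4.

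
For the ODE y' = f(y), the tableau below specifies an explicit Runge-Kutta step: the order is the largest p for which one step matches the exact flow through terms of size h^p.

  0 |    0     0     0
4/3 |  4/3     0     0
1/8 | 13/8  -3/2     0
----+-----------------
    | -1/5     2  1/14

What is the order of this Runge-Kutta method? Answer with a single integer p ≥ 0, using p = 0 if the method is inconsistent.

b = (-1/5, 2, 1/14)
c = (0, 4/3, 1/8)
Ac = (0, 0, -2)
Σ b_i: (-1/5)·1 + 2·1 + 1/14·1 = 131/70 ≠ 1 ⇒ order 0.

0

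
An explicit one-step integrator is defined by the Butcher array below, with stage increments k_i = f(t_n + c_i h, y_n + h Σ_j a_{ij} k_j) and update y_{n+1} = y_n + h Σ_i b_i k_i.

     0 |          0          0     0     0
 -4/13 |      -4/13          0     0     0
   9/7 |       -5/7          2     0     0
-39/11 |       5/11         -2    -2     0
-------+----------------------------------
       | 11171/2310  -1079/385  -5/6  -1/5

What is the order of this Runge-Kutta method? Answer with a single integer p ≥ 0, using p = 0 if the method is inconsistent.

b = (11171/2310, -1079/385, -5/6, -1/5)
c = (0, -4/13, 9/7, -39/11)
Ac = (0, 0, -8/13, -178/91)
Σ b_i: 11171/2310·1 + (-1079/385)·1 + (-5/6)·1 + (-1/5)·1 = 1 ✓
b·c: (-1079/385)·(-4/13) + (-5/6)·9/7 + (-1/5)·(-39/11) = 1/2 ✓
b·c²: (-1079/385)·16/169 + (-5/6)·81/49 + (-1/5)·1521/121 = -3204041/770770 ≠ 1/3 ⇒ order 2.
b·Ac: (-5/6)·(-8/13) + (-1/5)·(-178/91) = 1234/1365 ≠ 1/6

2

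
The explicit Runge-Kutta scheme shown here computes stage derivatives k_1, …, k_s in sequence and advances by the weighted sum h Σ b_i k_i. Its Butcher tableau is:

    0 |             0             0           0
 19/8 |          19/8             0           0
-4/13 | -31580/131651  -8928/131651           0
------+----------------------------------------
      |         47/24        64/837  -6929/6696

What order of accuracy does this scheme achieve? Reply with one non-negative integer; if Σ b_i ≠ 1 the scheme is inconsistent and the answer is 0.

3

b = (47/24, 64/837, -6929/6696)
c = (0, 19/8, -4/13)
Ac = (0, 0, -1116/6929)
Σ b_i: 47/24·1 + 64/837·1 + (-6929/6696)·1 = 1 ✓
b·c: 64/837·19/8 + (-6929/6696)·(-4/13) = 1/2 ✓
b·c²: 64/837·361/64 + (-6929/6696)·16/169 = 1/3 ✓
b·Ac: (-6929/6696)·(-1116/6929) = 1/6 ✓; 3 stages ⇒ order 3.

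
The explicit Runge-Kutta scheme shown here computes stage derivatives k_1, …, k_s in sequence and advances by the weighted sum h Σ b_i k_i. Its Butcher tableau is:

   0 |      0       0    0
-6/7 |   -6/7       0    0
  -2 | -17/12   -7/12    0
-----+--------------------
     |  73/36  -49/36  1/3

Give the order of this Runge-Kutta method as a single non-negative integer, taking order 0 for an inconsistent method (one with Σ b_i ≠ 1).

b = (73/36, -49/36, 1/3)
c = (0, -6/7, -2)
Ac = (0, 0, 1/2)
Σ b_i: 73/36·1 + (-49/36)·1 + 1/3·1 = 1 ✓
b·c: (-49/36)·(-6/7) + 1/3·(-2) = 1/2 ✓
b·c²: (-49/36)·36/49 + 1/3·4 = 1/3 ✓
b·Ac: 1/3·1/2 = 1/6 ✓; 3 stages ⇒ order 3.

3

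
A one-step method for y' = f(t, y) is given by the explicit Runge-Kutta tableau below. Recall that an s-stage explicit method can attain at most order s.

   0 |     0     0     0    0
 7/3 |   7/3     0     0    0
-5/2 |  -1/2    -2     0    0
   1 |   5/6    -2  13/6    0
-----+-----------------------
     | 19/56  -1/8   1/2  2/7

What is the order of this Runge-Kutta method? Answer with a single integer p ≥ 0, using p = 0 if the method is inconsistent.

1

b = (19/56, -1/8, 1/2, 2/7)
c = (0, 7/3, -5/2, 1)
Ac = (0, 0, -14/3, -121/12)
Σ b_i: 19/56·1 + (-1/8)·1 + 1/2·1 + 2/7·1 = 1 ✓
b·c: (-1/8)·7/3 + 1/2·(-5/2) + 2/7·1 = -211/168 ≠ 1/2 ⇒ order 1.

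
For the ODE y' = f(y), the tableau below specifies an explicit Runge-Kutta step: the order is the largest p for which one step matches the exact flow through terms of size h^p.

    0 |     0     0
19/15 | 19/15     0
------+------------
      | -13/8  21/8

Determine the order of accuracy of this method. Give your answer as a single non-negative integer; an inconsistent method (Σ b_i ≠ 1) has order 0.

1

b = (-13/8, 21/8)
c = (0, 19/15)
Σ b_i: (-13/8)·1 + 21/8·1 = 1 ✓
b·c: 21/8·19/15 = 133/40 ≠ 1/2 ⇒ order 1.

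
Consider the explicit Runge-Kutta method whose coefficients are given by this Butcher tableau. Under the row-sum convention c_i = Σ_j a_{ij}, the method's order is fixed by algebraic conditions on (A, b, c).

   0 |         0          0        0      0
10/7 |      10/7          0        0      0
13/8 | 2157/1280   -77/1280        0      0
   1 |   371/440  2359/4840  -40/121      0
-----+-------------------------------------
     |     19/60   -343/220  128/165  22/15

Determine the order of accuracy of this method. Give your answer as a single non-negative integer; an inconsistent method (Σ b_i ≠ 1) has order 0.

b = (19/60, -343/220, 128/165, 22/15)
c = (0, 10/7, 13/8, 1)
Ac = (0, 0, -11/128, 7/44)
Σ b_i: 19/60·1 + (-343/220)·1 + 128/165·1 + 22/15·1 = 1 ✓
b·c: (-343/220)·10/7 + 128/165·13/8 + 22/15·1 = 1/2 ✓
b·c²: (-343/220)·100/49 + 128/165·169/64 + 22/15·1 = 1/3 ✓
b·Ac: 128/165·(-11/128) + 22/15·7/44 = 1/6 ✓
b·c³: (-343/220)·1000/343 + 128/165·2197/512 + 22/15·1 = 1/4 ✓
b·(c∘Ac): 128/165·(-143/1024) + 22/15·7/44 = 1/8 ✓
b·Ac²: 128/165·(-55/448) + 22/15·75/616 = 1/12 ✓
b·A²c: 22/15·5/176 = 1/24 ✓; 4 stages ⇒ order 4.

4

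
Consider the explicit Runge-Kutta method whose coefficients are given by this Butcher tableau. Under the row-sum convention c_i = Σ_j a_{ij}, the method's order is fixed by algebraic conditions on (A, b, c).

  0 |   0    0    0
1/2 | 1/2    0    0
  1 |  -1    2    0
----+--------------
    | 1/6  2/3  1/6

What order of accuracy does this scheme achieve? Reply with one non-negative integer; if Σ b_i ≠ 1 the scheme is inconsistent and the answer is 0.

b = (1/6, 2/3, 1/6)
c = (0, 1/2, 1)
Ac = (0, 0, 1)
Σ b_i: 1/6·1 + 2/3·1 + 1/6·1 = 1 ✓
b·c: 2/3·1/2 + 1/6·1 = 1/2 ✓
b·c²: 2/3·1/4 + 1/6·1 = 1/3 ✓
b·Ac: 1/6·1 = 1/6 ✓; 3 stages ⇒ order 3.

3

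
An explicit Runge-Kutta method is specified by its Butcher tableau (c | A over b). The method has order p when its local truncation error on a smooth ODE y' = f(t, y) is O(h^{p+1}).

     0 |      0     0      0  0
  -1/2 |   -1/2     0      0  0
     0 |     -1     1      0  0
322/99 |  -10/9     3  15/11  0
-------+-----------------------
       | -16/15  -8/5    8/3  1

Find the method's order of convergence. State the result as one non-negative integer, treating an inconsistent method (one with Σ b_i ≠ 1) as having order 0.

b = (-16/15, -8/5, 8/3, 1)
c = (0, -1/2, 0, 322/99)
Ac = (0, 0, -1/2, -3/2)
Σ b_i: (-16/15)·1 + (-8/5)·1 + 8/3·1 + 1·1 = 1 ✓
b·c: (-8/5)·(-1/2) + 1·322/99 = 2006/495 ≠ 1/2 ⇒ order 1.

1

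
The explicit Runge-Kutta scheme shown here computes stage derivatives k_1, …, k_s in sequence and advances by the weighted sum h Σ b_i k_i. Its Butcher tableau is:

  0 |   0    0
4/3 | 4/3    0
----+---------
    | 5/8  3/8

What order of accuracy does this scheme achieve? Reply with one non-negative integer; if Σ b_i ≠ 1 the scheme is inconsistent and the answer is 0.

b = (5/8, 3/8)
c = (0, 4/3)
Σ b_i: 5/8·1 + 3/8·1 = 1 ✓
b·c: 3/8·4/3 = 1/2 ✓; 2 stages ⇒ order 2.

2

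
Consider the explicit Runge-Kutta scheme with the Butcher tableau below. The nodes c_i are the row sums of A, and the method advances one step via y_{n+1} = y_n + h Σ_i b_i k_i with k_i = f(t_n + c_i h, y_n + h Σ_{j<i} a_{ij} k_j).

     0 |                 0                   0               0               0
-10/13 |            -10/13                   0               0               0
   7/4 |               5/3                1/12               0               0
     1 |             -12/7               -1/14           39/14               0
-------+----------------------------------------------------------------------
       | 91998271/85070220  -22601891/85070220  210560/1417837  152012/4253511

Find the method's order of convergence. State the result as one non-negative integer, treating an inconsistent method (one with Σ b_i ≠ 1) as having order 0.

b = (91998271/85070220, -22601891/85070220, 210560/1417837, 152012/4253511)
c = (0, -10/13, 7/4, 1)
Ac = (0, 0, -5/78, 3589/728)
Σ b_i: 91998271/85070220·1 + (-22601891/85070220)·1 + 210560/1417837·1 + 152012/4253511·1 = 1 ✓
b·c: (-22601891/85070220)·(-10/13) + 210560/1417837·7/4 + 152012/4253511·1 = 1/2 ✓
b·c²: (-22601891/85070220)·100/169 + 210560/1417837·49/16 + 152012/4253511·1 = 1/3 ✓
b·Ac: 210560/1417837·(-5/78) + 152012/4253511·3589/728 = 1/6 ✓
b·c³: (-22601891/85070220)·(-1000/2197) + 210560/1417837·343/64 + 152012/4253511·1 = 17557812/18431881 ≠ 1/4 ⇒ order 3.
b·(c∘Ac): 210560/1417837·(-35/312) + 152012/4253511·3589/728 = 17642281/110591286 ≠ 1/8
b·Ac²: 210560/1417837·25/507 + 152012/4253511·321359/37856 = 137443847/442365144 ≠ 1/12
b·A²c: 152012/4253511·(-5/28) = -27145/4253511 ≠ 1/24

3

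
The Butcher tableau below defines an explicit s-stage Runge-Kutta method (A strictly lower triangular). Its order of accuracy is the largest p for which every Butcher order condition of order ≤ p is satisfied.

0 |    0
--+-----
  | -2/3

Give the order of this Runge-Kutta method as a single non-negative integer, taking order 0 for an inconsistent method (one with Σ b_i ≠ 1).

b = (-2/3)
c = (0)
Σ b_i: (-2/3)·1 = -2/3 ≠ 1 ⇒ order 0.

0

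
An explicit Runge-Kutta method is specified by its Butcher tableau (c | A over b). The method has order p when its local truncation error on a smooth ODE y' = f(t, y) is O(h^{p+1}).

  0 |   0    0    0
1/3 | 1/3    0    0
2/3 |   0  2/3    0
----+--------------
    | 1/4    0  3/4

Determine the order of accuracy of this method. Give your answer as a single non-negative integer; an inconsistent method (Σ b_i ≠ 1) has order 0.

3

b = (1/4, 0, 3/4)
c = (0, 1/3, 2/3)
Ac = (0, 0, 2/9)
Σ b_i: 1/4·1 + 3/4·1 = 1 ✓
b·c: 3/4·2/3 = 1/2 ✓
b·c²: 3/4·4/9 = 1/3 ✓
b·Ac: 3/4·2/9 = 1/6 ✓; 3 stages ⇒ order 3.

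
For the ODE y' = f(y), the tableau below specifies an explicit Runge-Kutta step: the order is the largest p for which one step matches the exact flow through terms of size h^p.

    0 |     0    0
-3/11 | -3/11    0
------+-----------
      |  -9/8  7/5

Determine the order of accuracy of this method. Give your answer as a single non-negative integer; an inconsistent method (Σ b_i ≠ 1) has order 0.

0

b = (-9/8, 7/5)
c = (0, -3/11)
Σ b_i: (-9/8)·1 + 7/5·1 = 11/40 ≠ 1 ⇒ order 0.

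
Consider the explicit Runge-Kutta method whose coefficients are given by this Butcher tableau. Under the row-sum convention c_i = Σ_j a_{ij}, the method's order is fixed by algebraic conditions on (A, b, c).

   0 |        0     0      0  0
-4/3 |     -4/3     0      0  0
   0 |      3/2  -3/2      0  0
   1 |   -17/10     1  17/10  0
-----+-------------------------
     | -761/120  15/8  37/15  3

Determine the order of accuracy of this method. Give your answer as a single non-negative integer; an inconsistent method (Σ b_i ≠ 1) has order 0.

b = (-761/120, 15/8, 37/15, 3)
c = (0, -4/3, 0, 1)
Ac = (0, 0, 2, -4/3)
Σ b_i: (-761/120)·1 + 15/8·1 + 37/15·1 + 3·1 = 1 ✓
b·c: 15/8·(-4/3) + 3·1 = 1/2 ✓
b·c²: 15/8·16/9 + 3·1 = 19/3 ≠ 1/3 ⇒ order 2.
b·Ac: 37/15·2 + 3·(-4/3) = 14/15 ≠ 1/6

2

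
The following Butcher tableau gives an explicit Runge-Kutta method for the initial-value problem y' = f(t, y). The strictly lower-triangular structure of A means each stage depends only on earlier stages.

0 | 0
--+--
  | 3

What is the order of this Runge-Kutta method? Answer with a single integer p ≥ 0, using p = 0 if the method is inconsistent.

0

b = (3)
c = (0)
Σ b_i: 3·1 = 3 ≠ 1 ⇒ order 0.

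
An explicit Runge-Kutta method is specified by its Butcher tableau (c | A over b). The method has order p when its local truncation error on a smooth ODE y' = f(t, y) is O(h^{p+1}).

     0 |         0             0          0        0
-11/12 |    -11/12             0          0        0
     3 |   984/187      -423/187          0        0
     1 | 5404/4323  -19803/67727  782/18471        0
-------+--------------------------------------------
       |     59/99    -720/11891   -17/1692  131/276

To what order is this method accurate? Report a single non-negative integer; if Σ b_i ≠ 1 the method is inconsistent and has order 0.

4

b = (59/99, -720/11891, -17/1692, 131/276)
c = (0, -11/12, 3, 1)
Ac = (0, 0, 141/68, 207/524)
Σ b_i: 59/99·1 + (-720/11891)·1 + (-17/1692)·1 + 131/276·1 = 1 ✓
b·c: (-720/11891)·(-11/12) + (-17/1692)·3 + 131/276·1 = 1/2 ✓
b·c²: (-720/11891)·121/144 + (-17/1692)·9 + 131/276·1 = 1/3 ✓
b·Ac: (-17/1692)·141/68 + 131/276·207/524 = 1/6 ✓
b·c³: (-720/11891)·(-1331/1728) + (-17/1692)·27 + 131/276·1 = 1/4 ✓
b·(c∘Ac): (-17/1692)·423/68 + 131/276·207/524 = 1/8 ✓
b·Ac²: (-17/1692)·(-517/272) + 131/276·851/6288 = 1/12 ✓
b·A²c: 131/276·23/262 = 1/24 ✓; 4 stages ⇒ order 4.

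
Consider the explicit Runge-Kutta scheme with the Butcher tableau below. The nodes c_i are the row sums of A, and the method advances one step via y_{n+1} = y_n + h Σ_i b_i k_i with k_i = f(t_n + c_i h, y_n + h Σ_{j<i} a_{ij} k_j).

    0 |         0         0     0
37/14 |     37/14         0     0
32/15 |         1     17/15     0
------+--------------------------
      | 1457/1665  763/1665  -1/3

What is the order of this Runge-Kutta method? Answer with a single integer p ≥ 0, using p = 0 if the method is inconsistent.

2

b = (1457/1665, 763/1665, -1/3)
c = (0, 37/14, 32/15)
Ac = (0, 0, 629/210)
Σ b_i: 1457/1665·1 + 763/1665·1 + (-1/3)·1 = 1 ✓
b·c: 763/1665·37/14 + (-1/3)·32/15 = 1/2 ✓
b·c²: 763/1665·1369/196 + (-1/3)·1024/225 = 31823/18900 ≠ 1/3 ⇒ order 2.
b·Ac: (-1/3)·629/210 = -629/630 ≠ 1/6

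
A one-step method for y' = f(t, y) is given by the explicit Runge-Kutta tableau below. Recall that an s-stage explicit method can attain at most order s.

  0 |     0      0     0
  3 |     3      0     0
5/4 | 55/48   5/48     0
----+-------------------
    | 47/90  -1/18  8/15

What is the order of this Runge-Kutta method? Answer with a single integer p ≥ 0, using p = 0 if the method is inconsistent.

3

b = (47/90, -1/18, 8/15)
c = (0, 3, 5/4)
Ac = (0, 0, 5/16)
Σ b_i: 47/90·1 + (-1/18)·1 + 8/15·1 = 1 ✓
b·c: (-1/18)·3 + 8/15·5/4 = 1/2 ✓
b·c²: (-1/18)·9 + 8/15·25/16 = 1/3 ✓
b·Ac: 8/15·5/16 = 1/6 ✓; 3 stages ⇒ order 3.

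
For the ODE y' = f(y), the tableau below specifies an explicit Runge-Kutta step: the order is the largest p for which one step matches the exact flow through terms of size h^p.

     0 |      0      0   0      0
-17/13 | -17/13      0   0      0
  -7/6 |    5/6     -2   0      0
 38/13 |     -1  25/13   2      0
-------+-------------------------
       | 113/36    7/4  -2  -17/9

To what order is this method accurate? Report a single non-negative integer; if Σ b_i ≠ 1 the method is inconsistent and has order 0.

1

b = (113/36, 7/4, -2, -17/9)
c = (0, -17/13, -7/6, 38/13)
Ac = (0, 0, 34/13, -2458/507)
Σ b_i: 113/36·1 + 7/4·1 + (-2)·1 + (-17/9)·1 = 1 ✓
b·c: 7/4·(-17/13) + (-2)·(-7/6) + (-17/9)·38/13 = -2563/468 ≠ 1/2 ⇒ order 1.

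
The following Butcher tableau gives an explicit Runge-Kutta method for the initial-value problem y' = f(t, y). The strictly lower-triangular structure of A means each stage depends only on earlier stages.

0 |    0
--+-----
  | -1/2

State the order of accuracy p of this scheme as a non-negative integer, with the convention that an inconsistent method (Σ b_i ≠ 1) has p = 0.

0

b = (-1/2)
c = (0)
Σ b_i: (-1/2)·1 = -1/2 ≠ 1 ⇒ order 0.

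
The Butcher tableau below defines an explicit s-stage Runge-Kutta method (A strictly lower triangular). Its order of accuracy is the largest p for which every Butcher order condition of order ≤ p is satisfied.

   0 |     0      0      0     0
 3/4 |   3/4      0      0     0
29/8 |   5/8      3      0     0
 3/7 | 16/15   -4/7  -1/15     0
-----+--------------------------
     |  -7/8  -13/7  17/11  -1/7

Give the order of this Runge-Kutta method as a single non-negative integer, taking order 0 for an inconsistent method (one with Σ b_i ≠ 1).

0

b = (-7/8, -13/7, 17/11, -1/7)
c = (0, 3/4, 29/8, 3/7)
Ac = (0, 0, 9/4, -563/840)
Σ b_i: (-7/8)·1 + (-13/7)·1 + 17/11·1 + (-1/7)·1 = -117/88 ≠ 1 ⇒ order 0.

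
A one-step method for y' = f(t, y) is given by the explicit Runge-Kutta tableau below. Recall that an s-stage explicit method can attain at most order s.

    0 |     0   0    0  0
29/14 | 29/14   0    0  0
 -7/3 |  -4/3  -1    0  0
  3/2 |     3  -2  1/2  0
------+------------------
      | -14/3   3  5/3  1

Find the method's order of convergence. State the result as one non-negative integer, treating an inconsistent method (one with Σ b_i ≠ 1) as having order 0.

1

b = (-14/3, 3, 5/3, 1)
c = (0, 29/14, -7/3, 3/2)
Ac = (0, 0, -29/14, -223/42)
Σ b_i: (-14/3)·1 + 3·1 + 5/3·1 + 1·1 = 1 ✓
b·c: 3·29/14 + 5/3·(-7/3) + 1·3/2 = 241/63 ≠ 1/2 ⇒ order 1.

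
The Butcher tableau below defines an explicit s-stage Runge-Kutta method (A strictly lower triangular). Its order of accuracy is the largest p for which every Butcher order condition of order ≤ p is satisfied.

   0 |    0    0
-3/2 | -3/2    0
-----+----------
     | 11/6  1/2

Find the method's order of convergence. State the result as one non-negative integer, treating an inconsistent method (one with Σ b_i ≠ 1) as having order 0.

0

b = (11/6, 1/2)
c = (0, -3/2)
Σ b_i: 11/6·1 + 1/2·1 = 7/3 ≠ 1 ⇒ order 0.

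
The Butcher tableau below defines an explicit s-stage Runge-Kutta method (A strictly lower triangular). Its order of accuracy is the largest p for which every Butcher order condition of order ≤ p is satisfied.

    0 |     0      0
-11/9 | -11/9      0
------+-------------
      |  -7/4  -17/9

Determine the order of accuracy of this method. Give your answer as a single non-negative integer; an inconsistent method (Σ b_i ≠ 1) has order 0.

0

b = (-7/4, -17/9)
c = (0, -11/9)
Σ b_i: (-7/4)·1 + (-17/9)·1 = -131/36 ≠ 1 ⇒ order 0.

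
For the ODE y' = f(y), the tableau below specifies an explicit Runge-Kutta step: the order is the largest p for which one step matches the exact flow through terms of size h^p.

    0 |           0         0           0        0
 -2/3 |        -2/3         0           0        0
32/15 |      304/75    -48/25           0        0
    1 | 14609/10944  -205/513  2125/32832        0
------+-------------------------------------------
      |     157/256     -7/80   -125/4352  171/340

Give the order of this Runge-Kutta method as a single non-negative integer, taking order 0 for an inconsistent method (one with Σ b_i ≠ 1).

4

b = (157/256, -7/80, -125/4352, 171/340)
c = (0, -2/3, 32/15, 1)
Ac = (0, 0, 32/25, 415/1026)
Σ b_i: 157/256·1 + (-7/80)·1 + (-125/4352)·1 + 171/340·1 = 1 ✓
b·c: (-7/80)·(-2/3) + (-125/4352)·32/15 + 171/340·1 = 1/2 ✓
b·c²: (-7/80)·4/9 + (-125/4352)·1024/225 + 171/340·1 = 1/3 ✓
b·Ac: (-125/4352)·32/25 + 171/340·415/1026 = 1/6 ✓
b·c³: (-7/80)·(-8/27) + (-125/4352)·32768/3375 + 171/340·1 = 1/4 ✓
b·(c∘Ac): (-125/4352)·1024/375 + 171/340·415/1026 = 1/8 ✓
b·Ac²: (-125/4352)·(-64/75) + 171/340·20/171 = 1/12 ✓
b·A²c: 171/340·85/1026 = 1/24 ✓; 4 stages ⇒ order 4.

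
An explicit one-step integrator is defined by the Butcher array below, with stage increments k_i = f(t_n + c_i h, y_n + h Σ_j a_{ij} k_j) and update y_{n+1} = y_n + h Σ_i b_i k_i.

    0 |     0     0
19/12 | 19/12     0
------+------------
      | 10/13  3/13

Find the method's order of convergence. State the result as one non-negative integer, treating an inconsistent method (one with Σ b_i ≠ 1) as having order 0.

b = (10/13, 3/13)
c = (0, 19/12)
Σ b_i: 10/13·1 + 3/13·1 = 1 ✓
b·c: 3/13·19/12 = 19/52 ≠ 1/2 ⇒ order 1.

1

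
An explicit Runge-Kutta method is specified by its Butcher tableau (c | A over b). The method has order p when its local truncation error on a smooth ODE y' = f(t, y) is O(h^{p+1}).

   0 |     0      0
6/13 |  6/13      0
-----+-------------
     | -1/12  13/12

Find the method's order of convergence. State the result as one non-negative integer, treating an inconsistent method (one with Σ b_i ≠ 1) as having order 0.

2

b = (-1/12, 13/12)
c = (0, 6/13)
Σ b_i: (-1/12)·1 + 13/12·1 = 1 ✓
b·c: 13/12·6/13 = 1/2 ✓; 2 stages ⇒ order 2.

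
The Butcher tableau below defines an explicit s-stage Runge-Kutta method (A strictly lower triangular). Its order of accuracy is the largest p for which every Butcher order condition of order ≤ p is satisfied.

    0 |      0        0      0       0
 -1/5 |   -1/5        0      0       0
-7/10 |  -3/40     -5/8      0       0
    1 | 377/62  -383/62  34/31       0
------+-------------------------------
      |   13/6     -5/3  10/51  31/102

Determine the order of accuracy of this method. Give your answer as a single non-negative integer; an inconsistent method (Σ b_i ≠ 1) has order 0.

b = (13/6, -5/3, 10/51, 31/102)
c = (0, -1/5, -7/10, 1)
Ac = (0, 0, 1/8, 29/62)
Σ b_i: 13/6·1 + (-5/3)·1 + 10/51·1 + 31/102·1 = 1 ✓
b·c: (-5/3)·(-1/5) + 10/51·(-7/10) + 31/102·1 = 1/2 ✓
b·c²: (-5/3)·1/25 + 10/51·49/100 + 31/102·1 = 1/3 ✓
b·Ac: 10/51·1/8 + 31/102·29/62 = 1/6 ✓
b·c³: (-5/3)·(-1/125) + 10/51·(-343/1000) + 31/102·1 = 1/4 ✓
b·(c∘Ac): 10/51·(-7/80) + 31/102·29/62 = 1/8 ✓
b·Ac²: 10/51·(-1/40) + 31/102·9/31 = 1/12 ✓
b·A²c: 31/102·17/124 = 1/24 ✓; 4 stages ⇒ order 4.

4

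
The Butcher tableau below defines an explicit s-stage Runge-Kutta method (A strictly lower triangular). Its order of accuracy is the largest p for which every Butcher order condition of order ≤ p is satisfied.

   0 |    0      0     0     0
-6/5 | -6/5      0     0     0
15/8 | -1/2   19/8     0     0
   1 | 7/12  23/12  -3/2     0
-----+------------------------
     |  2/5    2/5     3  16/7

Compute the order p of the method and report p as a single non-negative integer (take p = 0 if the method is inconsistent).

b = (2/5, 2/5, 3, 16/7)
c = (0, -6/5, 15/8, 1)
Ac = (0, 0, -57/20, -409/80)
Σ b_i: 2/5·1 + 2/5·1 + 3·1 + 16/7·1 = 213/35 ≠ 1 ⇒ order 0.

0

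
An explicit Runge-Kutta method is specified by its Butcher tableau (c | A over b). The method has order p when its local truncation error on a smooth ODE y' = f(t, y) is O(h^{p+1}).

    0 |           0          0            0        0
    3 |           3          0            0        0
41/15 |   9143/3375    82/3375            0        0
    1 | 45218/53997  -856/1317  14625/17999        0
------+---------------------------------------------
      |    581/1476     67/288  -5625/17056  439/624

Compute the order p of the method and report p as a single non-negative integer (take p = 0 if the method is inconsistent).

4

b = (581/1476, 67/288, -5625/17056, 439/624)
c = (0, 3, 41/15, 1)
Ac = (0, 0, 82/1125, 119/439)
Σ b_i: 581/1476·1 + 67/288·1 + (-5625/17056)·1 + 439/624·1 = 1 ✓
b·c: 67/288·3 + (-5625/17056)·41/15 + 439/624·1 = 1/2 ✓
b·c²: 67/288·9 + (-5625/17056)·1681/225 + 439/624·1 = 1/3 ✓
b·Ac: (-5625/17056)·82/1125 + 439/624·119/439 = 1/6 ✓
b·c³: 67/288·27 + (-5625/17056)·68921/3375 + 439/624·1 = 1/4 ✓
b·(c∘Ac): (-5625/17056)·3362/16875 + 439/624·119/439 = 1/8 ✓
b·Ac²: (-5625/17056)·82/375 + 439/624·97/439 = 1/12 ✓
b·A²c: 439/624·26/439 = 1/24 ✓; 4 stages ⇒ order 4.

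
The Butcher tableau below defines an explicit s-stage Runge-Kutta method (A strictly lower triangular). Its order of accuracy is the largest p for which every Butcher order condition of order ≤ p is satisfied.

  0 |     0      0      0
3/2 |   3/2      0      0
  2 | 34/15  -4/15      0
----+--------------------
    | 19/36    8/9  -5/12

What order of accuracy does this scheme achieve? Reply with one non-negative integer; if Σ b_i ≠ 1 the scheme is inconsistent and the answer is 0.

b = (19/36, 8/9, -5/12)
c = (0, 3/2, 2)
Ac = (0, 0, -2/5)
Σ b_i: 19/36·1 + 8/9·1 + (-5/12)·1 = 1 ✓
b·c: 8/9·3/2 + (-5/12)·2 = 1/2 ✓
b·c²: 8/9·9/4 + (-5/12)·4 = 1/3 ✓
b·Ac: (-5/12)·(-2/5) = 1/6 ✓; 3 stages ⇒ order 3.

3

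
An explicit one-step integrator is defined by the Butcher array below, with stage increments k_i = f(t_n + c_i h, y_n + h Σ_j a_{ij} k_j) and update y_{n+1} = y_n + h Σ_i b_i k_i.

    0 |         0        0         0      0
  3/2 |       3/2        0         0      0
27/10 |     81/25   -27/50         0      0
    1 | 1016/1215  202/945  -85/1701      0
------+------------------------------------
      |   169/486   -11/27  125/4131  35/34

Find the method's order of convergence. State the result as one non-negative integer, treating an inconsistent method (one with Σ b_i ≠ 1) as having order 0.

4

b = (169/486, -11/27, 125/4131, 35/34)
c = (0, 3/2, 27/10, 1)
Ac = (0, 0, -81/100, 13/70)
Σ b_i: 169/486·1 + (-11/27)·1 + 125/4131·1 + 35/34·1 = 1 ✓
b·c: (-11/27)·3/2 + 125/4131·27/10 + 35/34·1 = 1/2 ✓
b·c²: (-11/27)·9/4 + 125/4131·729/100 + 35/34·1 = 1/3 ✓
b·Ac: 125/4131·(-81/100) + 35/34·13/70 = 1/6 ✓
b·c³: (-11/27)·27/8 + 125/4131·19683/1000 + 35/34·1 = 1/4 ✓
b·(c∘Ac): 125/4131·(-2187/1000) + 35/34·13/70 = 1/8 ✓
b·Ac²: 125/4131·(-243/200) + 35/34·7/60 = 1/12 ✓
b·A²c: 35/34·17/420 = 1/24 ✓; 4 stages ⇒ order 4.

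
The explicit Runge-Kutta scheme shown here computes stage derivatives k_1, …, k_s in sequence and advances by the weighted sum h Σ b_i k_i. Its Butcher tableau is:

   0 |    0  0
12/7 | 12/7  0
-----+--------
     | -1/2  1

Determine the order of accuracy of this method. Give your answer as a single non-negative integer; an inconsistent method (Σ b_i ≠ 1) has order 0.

b = (-1/2, 1)
c = (0, 12/7)
Σ b_i: (-1/2)·1 + 1·1 = 1/2 ≠ 1 ⇒ order 0.

0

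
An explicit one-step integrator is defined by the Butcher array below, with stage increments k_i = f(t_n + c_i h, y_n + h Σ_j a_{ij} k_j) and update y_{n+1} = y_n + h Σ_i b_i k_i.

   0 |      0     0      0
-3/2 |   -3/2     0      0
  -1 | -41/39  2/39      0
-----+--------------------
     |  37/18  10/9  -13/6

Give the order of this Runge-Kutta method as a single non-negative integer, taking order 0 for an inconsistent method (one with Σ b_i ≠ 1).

b = (37/18, 10/9, -13/6)
c = (0, -3/2, -1)
Ac = (0, 0, -1/13)
Σ b_i: 37/18·1 + 10/9·1 + (-13/6)·1 = 1 ✓
b·c: 10/9·(-3/2) + (-13/6)·(-1) = 1/2 ✓
b·c²: 10/9·9/4 + (-13/6)·1 = 1/3 ✓
b·Ac: (-13/6)·(-1/13) = 1/6 ✓; 3 stages ⇒ order 3.

3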